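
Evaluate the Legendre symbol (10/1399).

Pull out 2: since 1399 ≡ 7 (mod 8), (2/1399) = +1.
Reciprocity: 5 ≡ 1 and 1399 ≡ 3 (mod 4), so (5/1399) = +(1399/5).
Reduce top mod 5: now compute (4/5).
Pull out 2^2: since 5 ≡ 5 (mod 8), (2/5) = -1, so (2/5)^2 = +1.
Reached (1/5) = 1. Collecting the sign flips along the way, the symbol is +1.

1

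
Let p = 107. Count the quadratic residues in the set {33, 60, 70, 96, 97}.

1

(33/107) = +1 → QR.
(60/107) = -1 → non-residue.
(70/107) = -1 → non-residue.
(96/107) = -1 → non-residue.
(97/107) = -1 → non-residue.
Total quadratic residues among the 5: 1.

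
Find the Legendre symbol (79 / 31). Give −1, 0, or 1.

-1

Euler's criterion: (79/31) ≡ 17^15 (mod 31).
17^2 ≡ 10 (mod 31)
17^4 ≡ 7 (mod 31)
17^8 ≡ 18 (mod 31)
17^15 = 17^(8+4+2+1) ≡ 30 (mod 31).
Result is 30 ≡ −1, so (79/31) = −1.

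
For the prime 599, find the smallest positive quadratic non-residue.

7

(2/599) = +1, so 2 is a residue.
(3/599) = +1, so 3 is a residue.
(4/599) = +1, so 4 is a residue.
(5/599) = +1, so 5 is a residue.
(6/599) = +1, so 6 is a residue.
(7/599) = −1, so 7 is the smallest positive non-residue mod 599.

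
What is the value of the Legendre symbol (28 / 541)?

1

Euler's criterion: (28/541) ≡ 28^270 (mod 541).
28^2 ≡ 243 (mod 541)
28^4 ≡ 80 (mod 541)
28^8 ≡ 449 (mod 541)
28^16 ≡ 349 (mod 541)
28^32 ≡ 76 (mod 541)
28^64 ≡ 366 (mod 541)
28^128 ≡ 329 (mod 541)
28^256 ≡ 41 (mod 541)
28^270 = 28^(256+8+4+2) ≡ 1 (mod 541).
Result is 1, so (28/541) = 1.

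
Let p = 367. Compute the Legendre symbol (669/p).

First reduce: 669 ≡ 302 (mod 367).
Pull out 2: since 367 ≡ 7 (mod 8), (2/367) = +1.
Reciprocity: 151 ≡ 3 and 367 ≡ 3 (mod 4), so (151/367) = −(367/151).
Reduce top mod 151: now compute (65/151).
Reciprocity: 65 ≡ 1 and 151 ≡ 3 (mod 4), so (65/151) = +(151/65).
Reduce top mod 65: now compute (21/65).
Reciprocity: 21 ≡ 1 and 65 ≡ 1 (mod 4), so (21/65) = +(65/21).
Reduce top mod 21: now compute (2/21).
Pull out 2: since 21 ≡ 5 (mod 8), (2/21) = -1.
Reached (1/21) = 1. Collecting the sign flips along the way, the symbol is +1.

1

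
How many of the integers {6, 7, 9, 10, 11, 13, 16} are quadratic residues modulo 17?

3

(6/17) = -1 → non-residue.
(7/17) = -1 → non-residue.
(9/17) = +1 → QR.
(10/17) = -1 → non-residue.
(11/17) = -1 → non-residue.
(13/17) = +1 → QR.
(16/17) = +1 → QR.
Total quadratic residues among the 7: 3.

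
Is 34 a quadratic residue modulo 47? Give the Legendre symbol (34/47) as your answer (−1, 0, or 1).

1

Pull out 2: since 47 ≡ 7 (mod 8), (2/47) = +1.
Reciprocity: 17 ≡ 1 and 47 ≡ 3 (mod 4), so (17/47) = +(47/17).
Reduce top mod 17: now compute (13/17).
Reciprocity: 13 ≡ 1 and 17 ≡ 1 (mod 4), so (13/17) = +(17/13).
Reduce top mod 13: now compute (4/13).
Pull out 2^2: since 13 ≡ 5 (mod 8), (2/13) = -1, so (2/13)^2 = +1.
Reached (1/13) = 1. Collecting the sign flips along the way, the symbol is +1.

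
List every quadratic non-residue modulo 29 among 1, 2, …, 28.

2, 3, 8, 10, 11, 12, 14, 15, 17, 18, 19, 21, 26, 27

Square k = 1,…,14 (k and 29−k give the same square):
1²=1, 2²=4, 3²=9, 4²=16, 5²=25, 6²≡7, 7²≡20, 8²≡6, 9²≡23, 10²≡13, 11²≡5, 12²≡28, 13²≡24, 14²≡22 (mod 29).
The residues are {1, 4, 5, 6, 7, 9, 13, 16, 20, 22, 23, 24, 25, 28}; the non-residues are the remaining 14 nonzero classes.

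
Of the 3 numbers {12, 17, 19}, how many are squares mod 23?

(12/23) = +1 → QR.
(17/23) = -1 → non-residue.
(19/23) = -1 → non-residue.
Total quadratic residues among the 3: 1.

1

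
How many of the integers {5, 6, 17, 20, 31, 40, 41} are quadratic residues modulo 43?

5

(5/43) = -1 → non-residue.
(6/43) = +1 → QR.
(17/43) = +1 → QR.
(20/43) = -1 → non-residue.
(31/43) = +1 → QR.
(40/43) = +1 → QR.
(41/43) = +1 → QR.
Total quadratic residues among the 7: 5.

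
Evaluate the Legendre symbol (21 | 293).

1

Reciprocity: 21 ≡ 1 and 293 ≡ 1 (mod 4), so (21/293) = +(293/21).
Reduce top mod 21: now compute (20/21).
Pull out 2^2: since 21 ≡ 5 (mod 8), (2/21) = -1, so (2/21)^2 = +1.
Reciprocity: 5 ≡ 1 and 21 ≡ 1 (mod 4), so (5/21) = +(21/5).
Reduce top mod 5: now compute (1/5).
Reached (1/5) = 1. Collecting the sign flips along the way, the symbol is +1.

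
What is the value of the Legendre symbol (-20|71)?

First reduce: -20 ≡ 51 (mod 71).
Reciprocity: 51 ≡ 3 and 71 ≡ 3 (mod 4), so (51/71) = −(71/51).
Reduce top mod 51: now compute (20/51).
Pull out 2^2: since 51 ≡ 3 (mod 8), (2/51) = -1, so (2/51)^2 = +1.
Reciprocity: 5 ≡ 1 and 51 ≡ 3 (mod 4), so (5/51) = +(51/5).
Reduce top mod 5: now compute (1/5).
Reached (1/5) = 1. Collecting the sign flips along the way, the symbol is -1.

-1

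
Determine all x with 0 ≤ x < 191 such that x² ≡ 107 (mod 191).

Since 191 ≡ 3 (mod 4), a square root of 107 is 107^((191+1)/4) = 107^48 mod 191.
Repeated squaring: 107^2≡180, 107^4≡121, 107^8≡125, 107^16≡154, 107^32≡32 (mod 191).
107^48 = 107^(32+16) ≡ 153 (mod 191).
Check: 153² = 23409 ≡ 107 (mod 191). The two roots are 38 and 153.

38, 153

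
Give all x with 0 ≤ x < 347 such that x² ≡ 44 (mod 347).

118, 229

Since 347 ≡ 3 (mod 4), a square root of 44 is 44^((347+1)/4) = 44^87 mod 347.
Repeated squaring: 44^2≡201, 44^4≡149, 44^8≡340, 44^16≡49, 44^32≡319, 44^64≡90 (mod 347).
44^87 = 44^(64+16+4+2+1) ≡ 229 (mod 347).
Check: 229² = 52441 ≡ 44 (mod 347). The two roots are 118 and 229.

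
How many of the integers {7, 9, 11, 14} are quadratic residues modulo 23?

(7/23) = -1 → non-residue.
(9/23) = +1 → QR.
(11/23) = -1 → non-residue.
(14/23) = -1 → non-residue.
Total quadratic residues among the 4: 1.

1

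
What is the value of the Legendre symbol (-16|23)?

-1

Euler's criterion: (-16/23) ≡ 7^11 (mod 23).
7^2 ≡ 3 (mod 23)
7^4 ≡ 9 (mod 23)
7^8 ≡ 12 (mod 23)
7^11 = 7^(8+2+1) ≡ 22 (mod 23).
Result is 22 ≡ −1, so (-16/23) = −1.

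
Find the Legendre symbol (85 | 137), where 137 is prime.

-1

Reciprocity: 85 ≡ 1 and 137 ≡ 1 (mod 4), so (85/137) = +(137/85).
Reduce top mod 85: now compute (52/85).
Pull out 2^2: since 85 ≡ 5 (mod 8), (2/85) = -1, so (2/85)^2 = +1.
Reciprocity: 13 ≡ 1 and 85 ≡ 1 (mod 4), so (13/85) = +(85/13).
Reduce top mod 13: now compute (7/13).
Reciprocity: 7 ≡ 3 and 13 ≡ 1 (mod 4), so (7/13) = +(13/7).
Reduce top mod 7: now compute (6/7).
Pull out 2: since 7 ≡ 7 (mod 8), (2/7) = +1.
Reciprocity: 3 ≡ 3 and 7 ≡ 3 (mod 4), so (3/7) = −(7/3).
Reduce top mod 3: now compute (1/3).
Reached (1/3) = 1. Collecting the sign flips along the way, the symbol is -1.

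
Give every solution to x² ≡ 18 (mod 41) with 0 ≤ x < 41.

41 ≡ 1 (mod 4), so we find a root by search.
Trying successive values, 10² = 100 ≡ 18 (mod 41). The other root is 41 − 10 = 31.

10, 31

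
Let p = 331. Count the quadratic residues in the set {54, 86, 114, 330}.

(54/331) = +1 → QR.
(86/331) = -1 → non-residue.
(114/331) = +1 → QR.
(330/331) = -1 → non-residue.
Total quadratic residues among the 4: 2.

2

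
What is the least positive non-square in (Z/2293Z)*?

2

(2/2293) = −1, so 2 is the smallest positive non-residue mod 2293.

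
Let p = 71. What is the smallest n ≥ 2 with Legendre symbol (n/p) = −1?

(2/71) = +1, so 2 is a residue.
(3/71) = +1, so 3 is a residue.
(4/71) = +1, so 4 is a residue.
(5/71) = +1, so 5 is a residue.
(6/71) = +1, so 6 is a residue.
(7/71) = −1, so 7 is the smallest positive non-residue mod 71.

7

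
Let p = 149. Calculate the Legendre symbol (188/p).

First reduce: 188 ≡ 39 (mod 149).
Reciprocity: 39 ≡ 3 and 149 ≡ 1 (mod 4), so (39/149) = +(149/39).
Reduce top mod 39: now compute (32/39).
Pull out 2^5: since 39 ≡ 7 (mod 8), (2/39) = +1, so (2/39)^5 = +1.
Reached (1/39) = 1. Collecting the sign flips along the way, the symbol is +1.

1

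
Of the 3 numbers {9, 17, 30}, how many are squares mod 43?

2

(9/43) = +1 → QR.
(17/43) = +1 → QR.
(30/43) = -1 → non-residue.
Total quadratic residues among the 3: 2.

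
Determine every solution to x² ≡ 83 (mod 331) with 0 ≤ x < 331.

Since 331 ≡ 3 (mod 4), a square root of 83 is 83^((331+1)/4) = 83^83 mod 331.
Repeated squaring: 83^2≡269, 83^4≡203, 83^8≡165, 83^16≡83, 83^32≡269, 83^64≡203 (mod 331).
83^83 = 83^(64+16+2+1) ≡ 165 (mod 331).
Check: 165² = 27225 ≡ 83 (mod 331). The two roots are 165 and 166.

165, 166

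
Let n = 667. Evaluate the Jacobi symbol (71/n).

Reciprocity: 71 ≡ 3 and 667 ≡ 3 (mod 4), so (71/667) = −(667/71).
Reduce top mod 71: now compute (28/71).
Pull out 2^2: since 71 ≡ 7 (mod 8), (2/71) = +1, so (2/71)^2 = +1.
Reciprocity: 7 ≡ 3 and 71 ≡ 3 (mod 4), so (7/71) = −(71/7).
Reduce top mod 7: now compute (1/7).
Reached (1/7) = 1. Collecting the sign flips along the way, the symbol is +1.

1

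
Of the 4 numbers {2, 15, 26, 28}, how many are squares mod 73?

(2/73) = +1 → QR.
(15/73) = -1 → non-residue.
(26/73) = -1 → non-residue.
(28/73) = -1 → non-residue.
Total quadratic residues among the 4: 1.

1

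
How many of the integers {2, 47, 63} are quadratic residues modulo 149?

(2/149) = -1 → non-residue.
(47/149) = +1 → QR.
(63/149) = +1 → QR.
Total quadratic residues among the 3: 2.

2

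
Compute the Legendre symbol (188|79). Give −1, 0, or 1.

-1

First reduce: 188 ≡ 30 (mod 79).
Pull out 2: since 79 ≡ 7 (mod 8), (2/79) = +1.
Reciprocity: 15 ≡ 3 and 79 ≡ 3 (mod 4), so (15/79) = −(79/15).
Reduce top mod 15: now compute (4/15).
Pull out 2^2: since 15 ≡ 7 (mod 8), (2/15) = +1, so (2/15)^2 = +1.
Reached (1/15) = 1. Collecting the sign flips along the way, the symbol is -1.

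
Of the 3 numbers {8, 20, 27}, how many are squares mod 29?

(8/29) = -1 → non-residue.
(20/29) = +1 → QR.
(27/29) = -1 → non-residue.
Total quadratic residues among the 3: 1.

1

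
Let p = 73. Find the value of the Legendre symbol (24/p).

1

Euler's criterion: (24/73) ≡ 24^36 (mod 73).
24^2 ≡ 65 (mod 73)
24^4 ≡ 64 (mod 73)
24^8 ≡ 8 (mod 73)
24^16 ≡ 64 (mod 73)
24^32 ≡ 8 (mod 73)
24^36 = 24^(32+4) ≡ 1 (mod 73).
Result is 1, so (24/73) = 1.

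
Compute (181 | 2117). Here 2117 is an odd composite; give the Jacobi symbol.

Reciprocity: 181 ≡ 1 and 2117 ≡ 1 (mod 4), so (181/2117) = +(2117/181).
Reduce top mod 181: now compute (126/181).
Pull out 2: since 181 ≡ 5 (mod 8), (2/181) = -1.
Reciprocity: 63 ≡ 3 and 181 ≡ 1 (mod 4), so (63/181) = +(181/63).
Reduce top mod 63: now compute (55/63).
Reciprocity: 55 ≡ 3 and 63 ≡ 3 (mod 4), so (55/63) = −(63/55).
Reduce top mod 55: now compute (8/55).
Pull out 2^3: since 55 ≡ 7 (mod 8), (2/55) = +1, so (2/55)^3 = +1.
Reached (1/55) = 1. Collecting the sign flips along the way, the symbol is +1.

1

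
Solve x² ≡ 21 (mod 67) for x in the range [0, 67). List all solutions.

17, 50

Since 67 ≡ 3 (mod 4), a square root of 21 is 21^((67+1)/4) = 21^17 mod 67.
Repeated squaring: 21^2≡39, 21^4≡47, 21^8≡65, 21^16≡4 (mod 67).
21^17 = 21^(16+1) ≡ 17 (mod 67).
Check: 17² = 289 ≡ 21 (mod 67). The two roots are 17 and 50.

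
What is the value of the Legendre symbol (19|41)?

Euler's criterion: (19/41) ≡ 19^20 (mod 41).
19^2 ≡ 33 (mod 41)
19^4 ≡ 23 (mod 41)
19^8 ≡ 37 (mod 41)
19^16 ≡ 16 (mod 41)
19^20 = 19^(16+4) ≡ 40 (mod 41).
Result is 40 ≡ −1, so (19/41) = −1.

-1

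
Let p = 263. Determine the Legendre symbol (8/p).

1

Euler's criterion: (8/263) ≡ 8^131 (mod 263).
8^2 ≡ 64 (mod 263)
8^4 ≡ 151 (mod 263)
8^8 ≡ 183 (mod 263)
8^16 ≡ 88 (mod 263)
8^32 ≡ 117 (mod 263)
8^64 ≡ 13 (mod 263)
8^128 ≡ 169 (mod 263)
8^131 = 8^(128+2+1) ≡ 1 (mod 263).
Result is 1, so (8/263) = 1.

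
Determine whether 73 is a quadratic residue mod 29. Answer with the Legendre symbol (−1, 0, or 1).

-1

First reduce: 73 ≡ 15 (mod 29).
Reciprocity: 15 ≡ 3 and 29 ≡ 1 (mod 4), so (15/29) = +(29/15).
Reduce top mod 15: now compute (14/15).
Pull out 2: since 15 ≡ 7 (mod 8), (2/15) = +1.
Reciprocity: 7 ≡ 3 and 15 ≡ 3 (mod 4), so (7/15) = −(15/7).
Reduce top mod 7: now compute (1/7).
Reached (1/7) = 1. Collecting the sign flips along the way, the symbol is -1.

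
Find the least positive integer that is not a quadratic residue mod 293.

(2/293) = −1, so 2 is the smallest positive non-residue mod 293.

2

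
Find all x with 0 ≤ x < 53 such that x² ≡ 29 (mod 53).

53 ≡ 1 (mod 4), so we find a root by search.
Trying successive values, 20² = 400 ≡ 29 (mod 53). The other root is 53 − 20 = 33.

20, 33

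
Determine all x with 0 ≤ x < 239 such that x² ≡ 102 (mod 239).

113, 126

Since 239 ≡ 3 (mod 4), a square root of 102 is 102^((239+1)/4) = 102^60 mod 239.
Repeated squaring: 102^2≡127, 102^4≡116, 102^8≡72, 102^16≡165, 102^32≡218 (mod 239).
102^60 = 102^(32+16+8+4) ≡ 113 (mod 239).
Check: 113² = 12769 ≡ 102 (mod 239). The two roots are 113 and 126.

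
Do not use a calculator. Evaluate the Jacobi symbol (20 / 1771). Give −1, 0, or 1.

1

Pull out 2^2: since 1771 ≡ 3 (mod 8), (2/1771) = -1, so (2/1771)^2 = +1.
Reciprocity: 5 ≡ 1 and 1771 ≡ 3 (mod 4), so (5/1771) = +(1771/5).
Reduce top mod 5: now compute (1/5).
Reached (1/5) = 1. Collecting the sign flips along the way, the symbol is +1.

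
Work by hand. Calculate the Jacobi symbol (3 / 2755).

Reciprocity: 3 ≡ 3 and 2755 ≡ 3 (mod 4), so (3/2755) = −(2755/3).
Reduce top mod 3: now compute (1/3).
Reached (1/3) = 1. Collecting the sign flips along the way, the symbol is -1.

-1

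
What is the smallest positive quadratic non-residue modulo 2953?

5

(2/2953) = +1, so 2 is a residue.
(3/2953) = +1, so 3 is a residue.
(4/2953) = +1, so 4 is a residue.
(5/2953) = −1, so 5 is the smallest positive non-residue mod 2953.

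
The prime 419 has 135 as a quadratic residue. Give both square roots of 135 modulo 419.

Since 419 ≡ 3 (mod 4), a square root of 135 is 135^((419+1)/4) = 135^105 mod 419.
Repeated squaring: 135^2≡208, 135^4≡107, 135^8≡136, 135^16≡60, 135^32≡248, 135^64≡330 (mod 419).
135^105 = 135^(64+32+8+1) ≡ 215 (mod 419).
Check: 215² = 46225 ≡ 135 (mod 419). The two roots are 204 and 215.

204, 215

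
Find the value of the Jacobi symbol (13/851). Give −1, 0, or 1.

-1

Reciprocity: 13 ≡ 1 and 851 ≡ 3 (mod 4), so (13/851) = +(851/13).
Reduce top mod 13: now compute (6/13).
Pull out 2: since 13 ≡ 5 (mod 8), (2/13) = -1.
Reciprocity: 3 ≡ 3 and 13 ≡ 1 (mod 4), so (3/13) = +(13/3).
Reduce top mod 3: now compute (1/3).
Reached (1/3) = 1. Collecting the sign flips along the way, the symbol is -1.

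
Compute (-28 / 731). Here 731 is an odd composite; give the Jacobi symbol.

-1

First reduce: -28 ≡ 703 (mod 731).
Reciprocity: 703 ≡ 3 and 731 ≡ 3 (mod 4), so (703/731) = −(731/703).
Reduce top mod 703: now compute (28/703).
Pull out 2^2: since 703 ≡ 7 (mod 8), (2/703) = +1, so (2/703)^2 = +1.
Reciprocity: 7 ≡ 3 and 703 ≡ 3 (mod 4), so (7/703) = −(703/7).
Reduce top mod 7: now compute (3/7).
Reciprocity: 3 ≡ 3 and 7 ≡ 3 (mod 4), so (3/7) = −(7/3).
Reduce top mod 3: now compute (1/3).
Reached (1/3) = 1. Collecting the sign flips along the way, the symbol is -1.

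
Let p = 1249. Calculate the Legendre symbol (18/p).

Pull out 2: since 1249 ≡ 1 (mod 8), (2/1249) = +1.
Reciprocity: 9 ≡ 1 and 1249 ≡ 1 (mod 4), so (9/1249) = +(1249/9).
Reduce top mod 9: now compute (7/9).
Reciprocity: 7 ≡ 3 and 9 ≡ 1 (mod 4), so (7/9) = +(9/7).
Reduce top mod 7: now compute (2/7).
Pull out 2: since 7 ≡ 7 (mod 8), (2/7) = +1.
Reached (1/7) = 1. Collecting the sign flips along the way, the symbol is +1.

1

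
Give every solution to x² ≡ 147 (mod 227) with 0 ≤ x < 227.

104, 123

Since 227 ≡ 3 (mod 4), a square root of 147 is 147^((227+1)/4) = 147^57 mod 227.
Repeated squaring: 147^2≡44, 147^4≡120, 147^8≡99, 147^16≡40, 147^32≡11 (mod 227).
147^57 = 147^(32+16+8+1) ≡ 104 (mod 227).
Check: 104² = 10816 ≡ 147 (mod 227). The two roots are 104 and 123.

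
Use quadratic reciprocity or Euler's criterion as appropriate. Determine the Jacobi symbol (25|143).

1

Reciprocity: 25 ≡ 1 and 143 ≡ 3 (mod 4), so (25/143) = +(143/25).
Reduce top mod 25: now compute (18/25).
Pull out 2: since 25 ≡ 1 (mod 8), (2/25) = +1.
Reciprocity: 9 ≡ 1 and 25 ≡ 1 (mod 4), so (9/25) = +(25/9).
Reduce top mod 9: now compute (7/9).
Reciprocity: 7 ≡ 3 and 9 ≡ 1 (mod 4), so (7/9) = +(9/7).
Reduce top mod 7: now compute (2/7).
Pull out 2: since 7 ≡ 7 (mod 8), (2/7) = +1.
Reached (1/7) = 1. Collecting the sign flips along the way, the symbol is +1.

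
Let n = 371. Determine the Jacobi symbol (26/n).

Pull out 2: since 371 ≡ 3 (mod 8), (2/371) = -1.
Reciprocity: 13 ≡ 1 and 371 ≡ 3 (mod 4), so (13/371) = +(371/13).
Reduce top mod 13: now compute (7/13).
Reciprocity: 7 ≡ 3 and 13 ≡ 1 (mod 4), so (7/13) = +(13/7).
Reduce top mod 7: now compute (6/7).
Pull out 2: since 7 ≡ 7 (mod 8), (2/7) = +1.
Reciprocity: 3 ≡ 3 and 7 ≡ 3 (mod 4), so (3/7) = −(7/3).
Reduce top mod 3: now compute (1/3).
Reached (1/3) = 1. Collecting the sign flips along the way, the symbol is +1.

1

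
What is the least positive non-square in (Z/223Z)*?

3

(2/223) = +1, so 2 is a residue.
(3/223) = −1, so 3 is the smallest positive non-residue mod 223.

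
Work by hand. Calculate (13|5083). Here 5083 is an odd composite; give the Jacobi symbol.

Reciprocity: 13 ≡ 1 and 5083 ≡ 3 (mod 4), so (13/5083) = +(5083/13).
Reduce top mod 13: now compute (0/13).
Top reduces to 0: gcd > 1, so the symbol is 0.

0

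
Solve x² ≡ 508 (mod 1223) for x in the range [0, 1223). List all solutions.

500, 723

Since 1223 ≡ 3 (mod 4), a square root of 508 is 508^((1223+1)/4) = 508^306 mod 1223.
Repeated squaring: 508^2≡11, 508^4≡121, 508^8≡1188, 508^16≡2, 508^32≡4, 508^64≡16, 508^128≡256, 508^256≡717 (mod 1223).
508^306 = 508^(256+32+16+2) ≡ 723 (mod 1223).
Check: 723² = 522729 ≡ 508 (mod 1223). The two roots are 500 and 723.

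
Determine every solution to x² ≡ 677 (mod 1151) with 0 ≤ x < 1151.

Since 1151 ≡ 3 (mod 4), a square root of 677 is 677^((1151+1)/4) = 677^288 mod 1151.
Repeated squaring: 677^2≡231, 677^4≡415, 677^8≡726, 677^16≡1069, 677^32≡969, 677^64≡896, 677^128≡569, 677^256≡330 (mod 1151).
677^288 = 677^(256+32) ≡ 943 (mod 1151).
Check: 943² = 889249 ≡ 677 (mod 1151). The two roots are 208 and 943.

208, 943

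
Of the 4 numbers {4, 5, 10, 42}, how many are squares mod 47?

(4/47) = +1 → QR.
(5/47) = -1 → non-residue.
(10/47) = -1 → non-residue.
(42/47) = +1 → QR.
Total quadratic residues among the 4: 2.

2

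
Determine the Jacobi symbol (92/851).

0

Pull out 2^2: since 851 ≡ 3 (mod 8), (2/851) = -1, so (2/851)^2 = +1.
Reciprocity: 23 ≡ 3 and 851 ≡ 3 (mod 4), so (23/851) = −(851/23).
Reduce top mod 23: now compute (0/23).
Top reduces to 0: gcd > 1, so the symbol is 0.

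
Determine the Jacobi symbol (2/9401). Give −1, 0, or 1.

Pull out 2: since 9401 ≡ 1 (mod 8), (2/9401) = +1.
Reached (1/9401) = 1. Collecting the sign flips along the way, the symbol is +1.

1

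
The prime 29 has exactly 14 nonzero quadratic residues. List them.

Square k = 1,…,14 (k and 29−k give the same square):
1²=1, 2²=4, 3²=9, 4²=16, 5²=25, 6²≡7, 7²≡20, 8²≡6, 9²≡23, 10²≡13, 11²≡5, 12²≡28, 13²≡24, 14²≡22 (mod 29).
So the quadratic residues mod 29 are {1, 4, 5, 6, 7, 9, 13, 16, 20, 22, 23, 24, 25, 28}.

1,4,5,6,7,9,13,16,20,22,23,24,25,28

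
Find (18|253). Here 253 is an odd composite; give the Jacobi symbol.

Pull out 2: since 253 ≡ 5 (mod 8), (2/253) = -1.
Reciprocity: 9 ≡ 1 and 253 ≡ 1 (mod 4), so (9/253) = +(253/9).
Reduce top mod 9: now compute (1/9).
Reached (1/9) = 1. Collecting the sign flips along the way, the symbol is -1.

-1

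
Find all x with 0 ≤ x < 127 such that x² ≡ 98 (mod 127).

Since 127 ≡ 3 (mod 4), a square root of 98 is 98^((127+1)/4) = 98^32 mod 127.
Repeated squaring: 98^2≡79, 98^4≡18, 98^8≡70, 98^16≡74, 98^32≡15 (mod 127).
98^32 = 98^(32) ≡ 15 (mod 127).
Check: 15² = 225 ≡ 98 (mod 127). The two roots are 15 and 112.

15, 112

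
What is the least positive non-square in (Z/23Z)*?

(2/23) = +1, so 2 is a residue.
(3/23) = +1, so 3 is a residue.
(4/23) = +1, so 4 is a residue.
(5/23) = −1, so 5 is the smallest positive non-residue mod 23.

5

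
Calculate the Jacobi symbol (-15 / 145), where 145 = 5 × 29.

First reduce: -15 ≡ 130 (mod 145).
Pull out 2: since 145 ≡ 1 (mod 8), (2/145) = +1.
Reciprocity: 65 ≡ 1 and 145 ≡ 1 (mod 4), so (65/145) = +(145/65).
Reduce top mod 65: now compute (15/65).
Reciprocity: 15 ≡ 3 and 65 ≡ 1 (mod 4), so (15/65) = +(65/15).
Reduce top mod 15: now compute (5/15).
Reciprocity: 5 ≡ 1 and 15 ≡ 3 (mod 4), so (5/15) = +(15/5).
Reduce top mod 5: now compute (0/5).
Top reduces to 0: gcd > 1, so the symbol is 0.

0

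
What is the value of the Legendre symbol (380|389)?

Pull out 2^2: since 389 ≡ 5 (mod 8), (2/389) = -1, so (2/389)^2 = +1.
Reciprocity: 95 ≡ 3 and 389 ≡ 1 (mod 4), so (95/389) = +(389/95).
Reduce top mod 95: now compute (9/95).
Reciprocity: 9 ≡ 1 and 95 ≡ 3 (mod 4), so (9/95) = +(95/9).
Reduce top mod 9: now compute (5/9).
Reciprocity: 5 ≡ 1 and 9 ≡ 1 (mod 4), so (5/9) = +(9/5).
Reduce top mod 5: now compute (4/5).
Pull out 2^2: since 5 ≡ 5 (mod 8), (2/5) = -1, so (2/5)^2 = +1.
Reached (1/5) = 1. Collecting the sign flips along the way, the symbol is +1.

1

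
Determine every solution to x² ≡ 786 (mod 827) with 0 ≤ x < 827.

376, 451

Since 827 ≡ 3 (mod 4), a square root of 786 is 786^((827+1)/4) = 786^207 mod 827.
Repeated squaring: 786^2≡27, 786^4≡729, 786^8≡507, 786^16≡679, 786^32≡402, 786^64≡339, 786^128≡795 (mod 827).
786^207 = 786^(128+64+8+4+2+1) ≡ 376 (mod 827).
Check: 376² = 141376 ≡ 786 (mod 827). The two roots are 376 and 451.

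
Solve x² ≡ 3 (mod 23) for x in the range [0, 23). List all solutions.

Since 23 ≡ 3 (mod 4), a square root of 3 is 3^((23+1)/4) = 3^6 mod 23.
Repeated squaring: 3^2≡9, 3^4≡12 (mod 23).
3^6 = 3^(4+2) ≡ 16 (mod 23).
Check: 16² = 256 ≡ 3 (mod 23). The two roots are 7 and 16.

7, 16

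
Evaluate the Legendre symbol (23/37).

Reciprocity: 23 ≡ 3 and 37 ≡ 1 (mod 4), so (23/37) = +(37/23).
Reduce top mod 23: now compute (14/23).
Pull out 2: since 23 ≡ 7 (mod 8), (2/23) = +1.
Reciprocity: 7 ≡ 3 and 23 ≡ 3 (mod 4), so (7/23) = −(23/7).
Reduce top mod 7: now compute (2/7).
Pull out 2: since 7 ≡ 7 (mod 8), (2/7) = +1.
Reached (1/7) = 1. Collecting the sign flips along the way, the symbol is -1.

-1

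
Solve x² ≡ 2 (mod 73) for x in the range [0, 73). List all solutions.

32, 41

73 ≡ 1 (mod 4), so we find a root by search.
Trying successive values, 32² = 1024 ≡ 2 (mod 73). The other root is 73 − 32 = 41.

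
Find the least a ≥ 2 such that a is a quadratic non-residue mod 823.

(2/823) = +1, so 2 is a residue.
(3/823) = −1, so 3 is the smallest positive non-residue mod 823.

3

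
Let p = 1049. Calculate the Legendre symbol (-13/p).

Euler's criterion: (-13/1049) ≡ 1036^524 (mod 1049).
1036^2 ≡ 169 (mod 1049)
1036^4 ≡ 238 (mod 1049)
1036^8 ≡ 1047 (mod 1049)
1036^16 ≡ 4 (mod 1049)
1036^32 ≡ 16 (mod 1049)
1036^64 ≡ 256 (mod 1049)
1036^128 ≡ 498 (mod 1049)
1036^256 ≡ 440 (mod 1049)
1036^512 ≡ 584 (mod 1049)
1036^524 = 1036^(512+8+4) ≡ 1 (mod 1049).
Result is 1, so (-13/1049) = 1.

1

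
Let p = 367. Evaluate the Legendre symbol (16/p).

Euler's criterion: (16/367) ≡ 16^183 (mod 367).
16^2 ≡ 256 (mod 367)
16^4 ≡ 210 (mod 367)
16^8 ≡ 60 (mod 367)
16^16 ≡ 297 (mod 367)
16^32 ≡ 129 (mod 367)
16^64 ≡ 126 (mod 367)
16^128 ≡ 95 (mod 367)
16^183 = 16^(128+32+16+4+2+1) ≡ 1 (mod 367).
Result is 1, so (16/367) = 1.

1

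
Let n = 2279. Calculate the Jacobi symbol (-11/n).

-1

First reduce: -11 ≡ 2268 (mod 2279).
Pull out 2^2: since 2279 ≡ 7 (mod 8), (2/2279) = +1, so (2/2279)^2 = +1.
Reciprocity: 567 ≡ 3 and 2279 ≡ 3 (mod 4), so (567/2279) = −(2279/567).
Reduce top mod 567: now compute (11/567).
Reciprocity: 11 ≡ 3 and 567 ≡ 3 (mod 4), so (11/567) = −(567/11).
Reduce top mod 11: now compute (6/11).
Pull out 2: since 11 ≡ 3 (mod 8), (2/11) = -1.
Reciprocity: 3 ≡ 3 and 11 ≡ 3 (mod 4), so (3/11) = −(11/3).
Reduce top mod 3: now compute (2/3).
Pull out 2: since 3 ≡ 3 (mod 8), (2/3) = -1.
Reached (1/3) = 1. Collecting the sign flips along the way, the symbol is -1.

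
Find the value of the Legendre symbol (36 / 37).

1

Euler's criterion: (36/37) ≡ 36^18 (mod 37).
36^2 ≡ 1 (mod 37)
36^4 ≡ 1 (mod 37)
36^8 ≡ 1 (mod 37)
36^16 ≡ 1 (mod 37)
36^18 = 36^(16+2) ≡ 1 (mod 37).
Result is 1, so (36/37) = 1.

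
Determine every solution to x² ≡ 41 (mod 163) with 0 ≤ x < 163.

Since 163 ≡ 3 (mod 4), a square root of 41 is 41^((163+1)/4) = 41^41 mod 163.
Repeated squaring: 41^2≡51, 41^4≡156, 41^8≡49, 41^16≡119, 41^32≡143 (mod 163).
41^41 = 41^(32+8+1) ≡ 81 (mod 163).
Check: 81² = 6561 ≡ 41 (mod 163). The two roots are 81 and 82.

81, 82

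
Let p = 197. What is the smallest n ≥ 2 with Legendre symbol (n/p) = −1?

2

(2/197) = −1, so 2 is the smallest positive non-residue mod 197.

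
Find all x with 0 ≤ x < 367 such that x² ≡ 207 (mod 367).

91, 276

Since 367 ≡ 3 (mod 4), a square root of 207 is 207^((367+1)/4) = 207^92 mod 367.
Repeated squaring: 207^2≡277, 207^4≡26, 207^8≡309, 207^16≡61, 207^32≡51, 207^64≡32 (mod 367).
207^92 = 207^(64+16+8+4) ≡ 91 (mod 367).
Check: 91² = 8281 ≡ 207 (mod 367). The two roots are 91 and 276.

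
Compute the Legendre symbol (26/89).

-1

Pull out 2: since 89 ≡ 1 (mod 8), (2/89) = +1.
Reciprocity: 13 ≡ 1 and 89 ≡ 1 (mod 4), so (13/89) = +(89/13).
Reduce top mod 13: now compute (11/13).
Reciprocity: 11 ≡ 3 and 13 ≡ 1 (mod 4), so (11/13) = +(13/11).
Reduce top mod 11: now compute (2/11).
Pull out 2: since 11 ≡ 3 (mod 8), (2/11) = -1.
Reached (1/11) = 1. Collecting the sign flips along the way, the symbol is -1.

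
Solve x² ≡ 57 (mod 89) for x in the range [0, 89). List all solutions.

18, 71

89 ≡ 1 (mod 4), so we find a root by search.
Trying successive values, 18² = 324 ≡ 57 (mod 89). The other root is 89 − 18 = 71.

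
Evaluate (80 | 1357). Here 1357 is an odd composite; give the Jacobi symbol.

-1

Pull out 2^4: since 1357 ≡ 5 (mod 8), (2/1357) = -1, so (2/1357)^4 = +1.
Reciprocity: 5 ≡ 1 and 1357 ≡ 1 (mod 4), so (5/1357) = +(1357/5).
Reduce top mod 5: now compute (2/5).
Pull out 2: since 5 ≡ 5 (mod 8), (2/5) = -1.
Reached (1/5) = 1. Collecting the sign flips along the way, the symbol is -1.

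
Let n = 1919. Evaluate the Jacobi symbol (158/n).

Pull out 2: since 1919 ≡ 7 (mod 8), (2/1919) = +1.
Reciprocity: 79 ≡ 3 and 1919 ≡ 3 (mod 4), so (79/1919) = −(1919/79).
Reduce top mod 79: now compute (23/79).
Reciprocity: 23 ≡ 3 and 79 ≡ 3 (mod 4), so (23/79) = −(79/23).
Reduce top mod 23: now compute (10/23).
Pull out 2: since 23 ≡ 7 (mod 8), (2/23) = +1.
Reciprocity: 5 ≡ 1 and 23 ≡ 3 (mod 4), so (5/23) = +(23/5).
Reduce top mod 5: now compute (3/5).
Reciprocity: 3 ≡ 3 and 5 ≡ 1 (mod 4), so (3/5) = +(5/3).
Reduce top mod 3: now compute (2/3).
Pull out 2: since 3 ≡ 3 (mod 8), (2/3) = -1.
Reached (1/3) = 1. Collecting the sign flips along the way, the symbol is -1.

-1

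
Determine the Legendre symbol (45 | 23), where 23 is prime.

First reduce: 45 ≡ 22 (mod 23).
Pull out 2: since 23 ≡ 7 (mod 8), (2/23) = +1.
Reciprocity: 11 ≡ 3 and 23 ≡ 3 (mod 4), so (11/23) = −(23/11).
Reduce top mod 11: now compute (1/11).
Reached (1/11) = 1. Collecting the sign flips along the way, the symbol is -1.

-1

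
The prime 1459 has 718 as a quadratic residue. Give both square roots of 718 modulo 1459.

Since 1459 ≡ 3 (mod 4), a square root of 718 is 718^((1459+1)/4) = 718^365 mod 1459.
Repeated squaring: 718^2≡497, 718^4≡438, 718^8≡715, 718^16≡575, 718^32≡891, 718^64≡185, 718^128≡668, 718^256≡1229 (mod 1459).
718^365 = 718^(256+64+32+8+4+1) ≡ 516 (mod 1459).
Check: 516² = 266256 ≡ 718 (mod 1459). The two roots are 516 and 943.

516, 943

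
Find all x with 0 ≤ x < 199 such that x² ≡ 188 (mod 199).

Since 199 ≡ 3 (mod 4), a square root of 188 is 188^((199+1)/4) = 188^50 mod 199.
Repeated squaring: 188^2≡121, 188^4≡114, 188^8≡61, 188^16≡139, 188^32≡18 (mod 199).
188^50 = 188^(32+16+2) ≡ 63 (mod 199).
Check: 63² = 3969 ≡ 188 (mod 199). The two roots are 63 and 136.

63, 136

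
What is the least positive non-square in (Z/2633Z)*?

(2/2633) = +1, so 2 is a residue.
(3/2633) = −1, so 3 is the smallest positive non-residue mod 2633.

3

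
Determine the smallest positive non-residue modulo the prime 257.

(2/257) = +1, so 2 is a residue.
(3/257) = −1, so 3 is the smallest positive non-residue mod 257.

3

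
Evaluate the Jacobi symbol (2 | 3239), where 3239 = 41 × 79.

Pull out 2: since 3239 ≡ 7 (mod 8), (2/3239) = +1.
Reached (1/3239) = 1. Collecting the sign flips along the way, the symbol is +1.

1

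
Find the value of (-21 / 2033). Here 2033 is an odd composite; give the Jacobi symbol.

First reduce: -21 ≡ 2012 (mod 2033).
Pull out 2^2: since 2033 ≡ 1 (mod 8), (2/2033) = +1, so (2/2033)^2 = +1.
Reciprocity: 503 ≡ 3 and 2033 ≡ 1 (mod 4), so (503/2033) = +(2033/503).
Reduce top mod 503: now compute (21/503).
Reciprocity: 21 ≡ 1 and 503 ≡ 3 (mod 4), so (21/503) = +(503/21).
Reduce top mod 21: now compute (20/21).
Pull out 2^2: since 21 ≡ 5 (mod 8), (2/21) = -1, so (2/21)^2 = +1.
Reciprocity: 5 ≡ 1 and 21 ≡ 1 (mod 4), so (5/21) = +(21/5).
Reduce top mod 5: now compute (1/5).
Reached (1/5) = 1. Collecting the sign flips along the way, the symbol is +1.

1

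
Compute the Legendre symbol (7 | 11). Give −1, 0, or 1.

Euler's criterion: (7/11) ≡ 7^5 (mod 11).
7^2 ≡ 5 (mod 11)
7^4 ≡ 3 (mod 11)
7^5 = 7^(4+1) ≡ 10 (mod 11).
Result is 10 ≡ −1, so (7/11) = −1.

-1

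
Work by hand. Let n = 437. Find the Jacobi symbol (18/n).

Pull out 2: since 437 ≡ 5 (mod 8), (2/437) = -1.
Reciprocity: 9 ≡ 1 and 437 ≡ 1 (mod 4), so (9/437) = +(437/9).
Reduce top mod 9: now compute (5/9).
Reciprocity: 5 ≡ 1 and 9 ≡ 1 (mod 4), so (5/9) = +(9/5).
Reduce top mod 5: now compute (4/5).
Pull out 2^2: since 5 ≡ 5 (mod 8), (2/5) = -1, so (2/5)^2 = +1.
Reached (1/5) = 1. Collecting the sign flips along the way, the symbol is -1.

-1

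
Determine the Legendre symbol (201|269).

Reciprocity: 201 ≡ 1 and 269 ≡ 1 (mod 4), so (201/269) = +(269/201).
Reduce top mod 201: now compute (68/201).
Pull out 2^2: since 201 ≡ 1 (mod 8), (2/201) = +1, so (2/201)^2 = +1.
Reciprocity: 17 ≡ 1 and 201 ≡ 1 (mod 4), so (17/201) = +(201/17).
Reduce top mod 17: now compute (14/17).
Pull out 2: since 17 ≡ 1 (mod 8), (2/17) = +1.
Reciprocity: 7 ≡ 3 and 17 ≡ 1 (mod 4), so (7/17) = +(17/7).
Reduce top mod 7: now compute (3/7).
Reciprocity: 3 ≡ 3 and 7 ≡ 3 (mod 4), so (3/7) = −(7/3).
Reduce top mod 3: now compute (1/3).
Reached (1/3) = 1. Collecting the sign flips along the way, the symbol is -1.

-1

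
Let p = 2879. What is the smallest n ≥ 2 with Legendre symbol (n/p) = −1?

(2/2879) = +1, so 2 is a residue.
(3/2879) = +1, so 3 is a residue.
(4/2879) = +1, so 4 is a residue.
(5/2879) = +1, so 5 is a residue.
(6/2879) = +1, so 6 is a residue.
(7/2879) = −1, so 7 is the smallest positive non-residue mod 2879.

7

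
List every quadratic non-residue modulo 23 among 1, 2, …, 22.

5 7 10 11 14 15 17 19 20 21 22

Square k = 1,…,11 (k and 23−k give the same square):
1²=1, 2²=4, 3²=9, 4²=16, 5²≡2, 6²≡13, 7²≡3, 8²≡18, 9²≡12, 10²≡8, 11²≡6 (mod 23).
The residues are {1, 2, 3, 4, 6, 8, 9, 12, 13, 16, 18}; the non-residues are the remaining 11 nonzero classes.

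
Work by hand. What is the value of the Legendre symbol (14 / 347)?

1

Pull out 2: since 347 ≡ 3 (mod 8), (2/347) = -1.
Reciprocity: 7 ≡ 3 and 347 ≡ 3 (mod 4), so (7/347) = −(347/7).
Reduce top mod 7: now compute (4/7).
Pull out 2^2: since 7 ≡ 7 (mod 8), (2/7) = +1, so (2/7)^2 = +1.
Reached (1/7) = 1. Collecting the sign flips along the way, the symbol is +1.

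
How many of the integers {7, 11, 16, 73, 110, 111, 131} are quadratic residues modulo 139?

(7/139) = +1 → QR.
(11/139) = +1 → QR.
(16/139) = +1 → QR.
(73/139) = -1 → non-residue.
(110/139) = -1 → non-residue.
(111/139) = -1 → non-residue.
(131/139) = +1 → QR.
Total quadratic residues among the 7: 4.

4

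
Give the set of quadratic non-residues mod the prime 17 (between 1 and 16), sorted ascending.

3,5,6,7,10,11,12,14

Square k = 1,…,8 (k and 17−k give the same square):
1²=1, 2²=4, 3²=9, 4²=16, 5²≡8, 6²≡2, 7²≡15, 8²≡13 (mod 17).
The residues are {1, 2, 4, 8, 9, 13, 15, 16}; the non-residues are the remaining 8 nonzero classes.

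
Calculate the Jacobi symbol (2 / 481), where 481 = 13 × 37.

1

Pull out 2: since 481 ≡ 1 (mod 8), (2/481) = +1.
Reached (1/481) = 1. Collecting the sign flips along the way, the symbol is +1.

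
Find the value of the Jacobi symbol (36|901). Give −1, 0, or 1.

1

Pull out 2^2: since 901 ≡ 5 (mod 8), (2/901) = -1, so (2/901)^2 = +1.
Reciprocity: 9 ≡ 1 and 901 ≡ 1 (mod 4), so (9/901) = +(901/9).
Reduce top mod 9: now compute (1/9).
Reached (1/9) = 1. Collecting the sign flips along the way, the symbol is +1.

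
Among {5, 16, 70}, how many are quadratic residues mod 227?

(5/227) = -1 → non-residue.
(16/227) = +1 → QR.
(70/227) = +1 → QR.
Total quadratic residues among the 3: 2.

2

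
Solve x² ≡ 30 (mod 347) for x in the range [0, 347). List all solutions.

77, 270

Since 347 ≡ 3 (mod 4), a square root of 30 is 30^((347+1)/4) = 30^87 mod 347.
Repeated squaring: 30^2≡206, 30^4≡102, 30^8≡341, 30^16≡36, 30^32≡255, 30^64≡136 (mod 347).
30^87 = 30^(64+16+4+2+1) ≡ 270 (mod 347).
Check: 270² = 72900 ≡ 30 (mod 347). The two roots are 77 and 270.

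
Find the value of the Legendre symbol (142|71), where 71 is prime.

First reduce: 142 ≡ 0 (mod 71).
Top reduces to 0: gcd > 1, so the symbol is 0.

0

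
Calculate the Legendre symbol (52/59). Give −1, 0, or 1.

Pull out 2^2: since 59 ≡ 3 (mod 8), (2/59) = -1, so (2/59)^2 = +1.
Reciprocity: 13 ≡ 1 and 59 ≡ 3 (mod 4), so (13/59) = +(59/13).
Reduce top mod 13: now compute (7/13).
Reciprocity: 7 ≡ 3 and 13 ≡ 1 (mod 4), so (7/13) = +(13/7).
Reduce top mod 7: now compute (6/7).
Pull out 2: since 7 ≡ 7 (mod 8), (2/7) = +1.
Reciprocity: 3 ≡ 3 and 7 ≡ 3 (mod 4), so (3/7) = −(7/3).
Reduce top mod 3: now compute (1/3).
Reached (1/3) = 1. Collecting the sign flips along the way, the symbol is -1.

-1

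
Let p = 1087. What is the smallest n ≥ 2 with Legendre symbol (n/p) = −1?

3

(2/1087) = +1, so 2 is a residue.
(3/1087) = −1, so 3 is the smallest positive non-residue mod 1087.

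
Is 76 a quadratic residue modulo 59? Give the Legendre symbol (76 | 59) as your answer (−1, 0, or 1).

1

Euler's criterion: (76/59) ≡ 17^29 (mod 59).
17^2 ≡ 53 (mod 59)
17^4 ≡ 36 (mod 59)
17^8 ≡ 57 (mod 59)
17^16 ≡ 4 (mod 59)
17^29 = 17^(16+8+4+1) ≡ 1 (mod 59).
Result is 1, so (76/59) = 1.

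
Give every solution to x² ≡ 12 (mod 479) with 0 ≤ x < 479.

Since 479 ≡ 3 (mod 4), a square root of 12 is 12^((479+1)/4) = 12^120 mod 479.
Repeated squaring: 12^2≡144, 12^4≡139, 12^8≡161, 12^16≡55, 12^32≡151, 12^64≡288 (mod 479).
12^120 = 12^(64+32+16+8) ≡ 417 (mod 479).
Check: 417² = 173889 ≡ 12 (mod 479). The two roots are 62 and 417.

62, 417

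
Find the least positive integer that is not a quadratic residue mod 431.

(2/431) = +1, so 2 is a residue.
(3/431) = +1, so 3 is a residue.
(4/431) = +1, so 4 is a residue.
(5/431) = +1, so 5 is a residue.
(6/431) = +1, so 6 is a residue.
(7/431) = −1, so 7 is the smallest positive non-residue mod 431.

7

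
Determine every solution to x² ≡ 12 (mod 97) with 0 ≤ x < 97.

20, 77

97 ≡ 1 (mod 4), so we find a root by search.
Trying successive values, 20² = 400 ≡ 12 (mod 97). The other root is 97 − 20 = 77.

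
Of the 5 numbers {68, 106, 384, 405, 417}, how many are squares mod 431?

4

(68/431) = -1 → non-residue.
(106/431) = +1 → QR.
(384/431) = +1 → QR.
(405/431) = +1 → QR.
(417/431) = +1 → QR.
Total quadratic residues among the 5: 4.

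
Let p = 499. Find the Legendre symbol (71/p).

Reciprocity: 71 ≡ 3 and 499 ≡ 3 (mod 4), so (71/499) = −(499/71).
Reduce top mod 71: now compute (2/71).
Pull out 2: since 71 ≡ 7 (mod 8), (2/71) = +1.
Reached (1/71) = 1. Collecting the sign flips along the way, the symbol is -1.

-1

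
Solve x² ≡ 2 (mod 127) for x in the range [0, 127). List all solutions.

Since 127 ≡ 3 (mod 4), a square root of 2 is 2^((127+1)/4) = 2^32 mod 127.
Repeated squaring: 2^2≡4, 2^4≡16, 2^8≡2, 2^16≡4, 2^32≡16 (mod 127).
2^32 = 2^(32) ≡ 16 (mod 127).
Check: 16² = 256 ≡ 2 (mod 127). The two roots are 16 and 111.

16, 111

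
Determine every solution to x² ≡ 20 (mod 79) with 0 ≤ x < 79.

39, 40

Since 79 ≡ 3 (mod 4), a square root of 20 is 20^((79+1)/4) = 20^20 mod 79.
Repeated squaring: 20^2≡5, 20^4≡25, 20^8≡72, 20^16≡49 (mod 79).
20^20 = 20^(16+4) ≡ 40 (mod 79).
Check: 40² = 1600 ≡ 20 (mod 79). The two roots are 39 and 40.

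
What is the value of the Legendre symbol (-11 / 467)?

1

Euler's criterion: (-11/467) ≡ 456^233 (mod 467).
456^2 ≡ 121 (mod 467)
456^4 ≡ 164 (mod 467)
456^8 ≡ 277 (mod 467)
456^16 ≡ 141 (mod 467)
456^32 ≡ 267 (mod 467)
456^64 ≡ 305 (mod 467)
456^128 ≡ 92 (mod 467)
456^233 = 456^(128+64+32+8+1) ≡ 1 (mod 467).
Result is 1, so (-11/467) = 1.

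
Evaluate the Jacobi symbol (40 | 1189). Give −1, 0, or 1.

Pull out 2^3: since 1189 ≡ 5 (mod 8), (2/1189) = -1, so (2/1189)^3 = -1.
Reciprocity: 5 ≡ 1 and 1189 ≡ 1 (mod 4), so (5/1189) = +(1189/5).
Reduce top mod 5: now compute (4/5).
Pull out 2^2: since 5 ≡ 5 (mod 8), (2/5) = -1, so (2/5)^2 = +1.
Reached (1/5) = 1. Collecting the sign flips along the way, the symbol is -1.

-1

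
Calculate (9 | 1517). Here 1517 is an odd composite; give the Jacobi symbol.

Reciprocity: 9 ≡ 1 and 1517 ≡ 1 (mod 4), so (9/1517) = +(1517/9).
Reduce top mod 9: now compute (5/9).
Reciprocity: 5 ≡ 1 and 9 ≡ 1 (mod 4), so (5/9) = +(9/5).
Reduce top mod 5: now compute (4/5).
Pull out 2^2: since 5 ≡ 5 (mod 8), (2/5) = -1, so (2/5)^2 = +1.
Reached (1/5) = 1. Collecting the sign flips along the way, the symbol is +1.

1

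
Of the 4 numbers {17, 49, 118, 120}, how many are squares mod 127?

3

(17/127) = +1 → QR.
(49/127) = +1 → QR.
(118/127) = -1 → non-residue.
(120/127) = +1 → QR.
Total quadratic residues among the 4: 3.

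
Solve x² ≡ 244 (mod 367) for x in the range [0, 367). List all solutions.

Since 367 ≡ 3 (mod 4), a square root of 244 is 244^((367+1)/4) = 244^92 mod 367.
Repeated squaring: 244^2≡82, 244^4≡118, 244^8≡345, 244^16≡117, 244^32≡110, 244^64≡356 (mod 367).
244^92 = 244^(64+16+8+4) ≡ 251 (mod 367).
Check: 251² = 63001 ≡ 244 (mod 367). The two roots are 116 and 251.

116, 251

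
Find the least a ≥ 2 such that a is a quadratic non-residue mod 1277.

2

(2/1277) = −1, so 2 is the smallest positive non-residue mod 1277.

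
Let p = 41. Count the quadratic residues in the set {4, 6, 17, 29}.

1

(4/41) = +1 → QR.
(6/41) = -1 → non-residue.
(17/41) = -1 → non-residue.
(29/41) = -1 → non-residue.
Total quadratic residues among the 4: 1.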